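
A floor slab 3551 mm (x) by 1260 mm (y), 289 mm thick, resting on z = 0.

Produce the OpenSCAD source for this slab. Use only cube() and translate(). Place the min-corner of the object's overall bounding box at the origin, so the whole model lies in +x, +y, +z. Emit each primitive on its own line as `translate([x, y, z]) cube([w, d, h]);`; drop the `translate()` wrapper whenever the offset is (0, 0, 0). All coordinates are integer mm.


cube([3551, 1260, 289]);


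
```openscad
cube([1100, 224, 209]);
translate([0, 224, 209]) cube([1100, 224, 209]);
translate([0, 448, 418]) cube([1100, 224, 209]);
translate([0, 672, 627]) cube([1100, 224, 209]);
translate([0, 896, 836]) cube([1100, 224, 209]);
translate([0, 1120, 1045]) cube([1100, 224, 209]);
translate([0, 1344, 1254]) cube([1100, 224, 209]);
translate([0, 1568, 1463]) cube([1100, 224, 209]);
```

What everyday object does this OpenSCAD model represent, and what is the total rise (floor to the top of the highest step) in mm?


A staircase. The total rise is 1672 mm.

8 identical blocks, each offset up and back from the previous — a staircase. Each step is 209 mm tall and there are 8 of them, so the total rise is 8 × 209 = 1672 mm.


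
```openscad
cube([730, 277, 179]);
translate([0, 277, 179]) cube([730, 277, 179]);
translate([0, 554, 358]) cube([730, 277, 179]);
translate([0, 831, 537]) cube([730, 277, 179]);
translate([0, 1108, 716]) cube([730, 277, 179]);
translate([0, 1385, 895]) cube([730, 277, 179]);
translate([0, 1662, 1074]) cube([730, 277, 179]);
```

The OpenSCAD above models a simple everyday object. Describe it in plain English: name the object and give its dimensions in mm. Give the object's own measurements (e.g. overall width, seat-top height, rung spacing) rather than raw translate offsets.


A straight staircase of 7 solid steps. Each step is 730 mm wide (x), 277 mm deep (y, the going) and 179 mm tall (the rise). The first step rests on the floor; each subsequent step sits one going further in +y and one rise higher in +z, directly behind and above the previous step with no overlap.


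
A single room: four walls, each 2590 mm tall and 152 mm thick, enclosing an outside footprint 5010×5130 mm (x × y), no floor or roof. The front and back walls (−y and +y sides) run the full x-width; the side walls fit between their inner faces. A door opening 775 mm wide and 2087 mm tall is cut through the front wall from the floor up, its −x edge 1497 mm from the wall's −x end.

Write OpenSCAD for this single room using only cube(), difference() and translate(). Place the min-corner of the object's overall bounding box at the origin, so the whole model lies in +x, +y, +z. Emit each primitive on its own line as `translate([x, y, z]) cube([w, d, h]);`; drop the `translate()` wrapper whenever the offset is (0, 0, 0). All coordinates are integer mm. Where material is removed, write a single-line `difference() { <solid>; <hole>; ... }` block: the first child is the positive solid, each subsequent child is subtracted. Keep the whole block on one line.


difference() { cube([5010, 152, 2590]); translate([1497, 0, 0]) cube([775, 152, 2087]); }
translate([0, 4978, 0]) cube([5010, 152, 2590]);
translate([0, 152, 0]) cube([152, 4826, 2590]);
translate([4858, 152, 0]) cube([152, 4826, 2590]);


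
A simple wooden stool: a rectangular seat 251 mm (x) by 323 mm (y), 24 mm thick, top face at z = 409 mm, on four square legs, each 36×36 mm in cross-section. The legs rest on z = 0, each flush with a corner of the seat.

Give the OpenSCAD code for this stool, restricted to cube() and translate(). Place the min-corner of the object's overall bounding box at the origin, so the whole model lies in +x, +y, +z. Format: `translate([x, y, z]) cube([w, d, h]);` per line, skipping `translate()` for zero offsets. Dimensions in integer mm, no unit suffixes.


translate([0, 0, 385]) cube([251, 323, 24]);
cube([36, 36, 385]);
translate([215, 0, 0]) cube([36, 36, 385]);
translate([0, 287, 0]) cube([36, 36, 385]);
translate([215, 287, 0]) cube([36, 36, 385]);


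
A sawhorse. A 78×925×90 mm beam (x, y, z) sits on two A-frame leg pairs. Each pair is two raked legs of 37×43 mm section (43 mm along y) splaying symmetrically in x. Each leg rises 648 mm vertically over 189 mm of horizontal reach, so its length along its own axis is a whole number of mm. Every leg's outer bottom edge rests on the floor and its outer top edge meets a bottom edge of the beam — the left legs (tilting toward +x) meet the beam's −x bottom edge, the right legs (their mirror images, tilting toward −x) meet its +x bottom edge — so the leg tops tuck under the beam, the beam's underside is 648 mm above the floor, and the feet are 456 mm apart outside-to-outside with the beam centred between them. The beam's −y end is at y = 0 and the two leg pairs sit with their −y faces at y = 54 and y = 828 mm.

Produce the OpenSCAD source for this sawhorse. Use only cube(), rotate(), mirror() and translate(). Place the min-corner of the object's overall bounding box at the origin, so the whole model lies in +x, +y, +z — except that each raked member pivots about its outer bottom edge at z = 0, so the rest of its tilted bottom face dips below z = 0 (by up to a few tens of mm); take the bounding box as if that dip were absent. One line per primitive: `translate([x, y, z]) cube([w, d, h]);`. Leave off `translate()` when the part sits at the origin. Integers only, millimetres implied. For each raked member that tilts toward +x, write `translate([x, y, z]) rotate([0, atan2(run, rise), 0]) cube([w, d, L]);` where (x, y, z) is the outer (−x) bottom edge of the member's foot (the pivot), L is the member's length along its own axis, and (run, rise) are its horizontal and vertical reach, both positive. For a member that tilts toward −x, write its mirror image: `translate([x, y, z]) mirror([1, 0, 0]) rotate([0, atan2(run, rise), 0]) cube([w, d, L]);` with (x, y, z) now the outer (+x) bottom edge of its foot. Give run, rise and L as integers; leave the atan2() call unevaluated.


translate([189, 0, 648]) cube([78, 925, 90]);
translate([0, 54, 0]) rotate([0, atan2(189, 648), 0]) cube([37, 43, 675]);
translate([456, 54, 0]) mirror([1, 0, 0]) rotate([0, atan2(189, 648), 0]) cube([37, 43, 675]);
translate([0, 828, 0]) rotate([0, atan2(189, 648), 0]) cube([37, 43, 675]);
translate([456, 828, 0]) mirror([1, 0, 0]) rotate([0, atan2(189, 648), 0]) cube([37, 43, 675]);


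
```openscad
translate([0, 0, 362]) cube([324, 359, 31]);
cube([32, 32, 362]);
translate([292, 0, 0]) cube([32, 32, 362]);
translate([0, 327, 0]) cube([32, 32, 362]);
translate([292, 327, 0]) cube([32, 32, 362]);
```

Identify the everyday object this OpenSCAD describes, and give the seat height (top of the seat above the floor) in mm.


A stool. The seat height is 393 mm.

A 324×359×31 slab at z = 362 on four corner posts — a stool. The seat top is 362 + 31 = 393 mm.


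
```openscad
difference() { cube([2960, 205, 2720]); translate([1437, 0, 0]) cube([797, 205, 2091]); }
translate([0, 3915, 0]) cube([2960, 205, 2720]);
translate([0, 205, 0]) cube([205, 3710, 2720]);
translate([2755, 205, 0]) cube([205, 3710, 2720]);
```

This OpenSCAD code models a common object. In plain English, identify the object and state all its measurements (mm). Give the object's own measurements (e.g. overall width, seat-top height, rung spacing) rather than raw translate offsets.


A single room: four walls, each 2720 mm tall and 205 mm thick, enclosing an outside footprint 2960×4120 mm (x × y), no floor or roof. The front and back walls (−y and +y sides) run the full x-width; the side walls fit between their inner faces. A door opening 797 mm wide and 2091 mm tall is cut through the front wall from the floor up, its −x edge 1437 mm from the wall's −x end.


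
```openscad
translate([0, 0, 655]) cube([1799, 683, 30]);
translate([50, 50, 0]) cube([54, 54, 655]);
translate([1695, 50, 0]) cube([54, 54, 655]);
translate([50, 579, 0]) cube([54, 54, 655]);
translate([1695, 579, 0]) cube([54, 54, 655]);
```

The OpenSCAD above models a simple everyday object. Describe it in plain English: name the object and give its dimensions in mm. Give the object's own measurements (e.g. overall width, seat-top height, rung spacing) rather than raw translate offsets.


A rectangular dining table. The top is 1799×683×30 mm with its upper surface at z = 685 mm. It stands on four 54×54 mm square legs, each inset 50 mm from the nearest pair of top edges, running from the floor to the underside of the top.


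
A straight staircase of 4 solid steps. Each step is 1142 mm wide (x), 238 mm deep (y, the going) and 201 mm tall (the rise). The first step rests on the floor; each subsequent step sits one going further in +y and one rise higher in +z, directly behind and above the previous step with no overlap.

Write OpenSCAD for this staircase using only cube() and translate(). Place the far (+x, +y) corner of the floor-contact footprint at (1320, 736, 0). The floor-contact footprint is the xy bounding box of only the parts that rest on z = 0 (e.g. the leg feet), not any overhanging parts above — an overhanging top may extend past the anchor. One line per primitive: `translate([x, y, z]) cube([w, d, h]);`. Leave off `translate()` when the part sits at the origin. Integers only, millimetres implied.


translate([178, 498, 0]) cube([1142, 238, 201]);
translate([178, 736, 201]) cube([1142, 238, 201]);
translate([178, 974, 402]) cube([1142, 238, 201]);
translate([178, 1212, 603]) cube([1142, 238, 201]);


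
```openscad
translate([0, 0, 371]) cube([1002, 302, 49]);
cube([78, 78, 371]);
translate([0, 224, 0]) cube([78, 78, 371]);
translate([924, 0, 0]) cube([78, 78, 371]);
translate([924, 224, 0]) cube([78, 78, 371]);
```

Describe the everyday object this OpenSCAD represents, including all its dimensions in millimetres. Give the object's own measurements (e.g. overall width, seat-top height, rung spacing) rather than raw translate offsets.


A long wooden bench with a 1002 mm (x) × 302 mm (y) seat, 49 mm thick, its top surface 420 mm above the floor. Four 78 mm square legs at the seat corners, flush with the edges, run from z = 0 to the seat underside.


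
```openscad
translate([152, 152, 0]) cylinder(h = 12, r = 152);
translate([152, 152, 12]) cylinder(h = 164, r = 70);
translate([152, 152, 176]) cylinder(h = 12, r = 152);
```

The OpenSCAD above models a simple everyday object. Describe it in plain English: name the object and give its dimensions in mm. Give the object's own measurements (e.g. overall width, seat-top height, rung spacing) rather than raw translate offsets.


A spool: two coaxial disc flanges of radius 152 mm and thickness 12 mm, joined by a core cylinder of radius 70 mm and height 164 mm. The lower flange rests on z = 0 and the three cylinders share a vertical axis.


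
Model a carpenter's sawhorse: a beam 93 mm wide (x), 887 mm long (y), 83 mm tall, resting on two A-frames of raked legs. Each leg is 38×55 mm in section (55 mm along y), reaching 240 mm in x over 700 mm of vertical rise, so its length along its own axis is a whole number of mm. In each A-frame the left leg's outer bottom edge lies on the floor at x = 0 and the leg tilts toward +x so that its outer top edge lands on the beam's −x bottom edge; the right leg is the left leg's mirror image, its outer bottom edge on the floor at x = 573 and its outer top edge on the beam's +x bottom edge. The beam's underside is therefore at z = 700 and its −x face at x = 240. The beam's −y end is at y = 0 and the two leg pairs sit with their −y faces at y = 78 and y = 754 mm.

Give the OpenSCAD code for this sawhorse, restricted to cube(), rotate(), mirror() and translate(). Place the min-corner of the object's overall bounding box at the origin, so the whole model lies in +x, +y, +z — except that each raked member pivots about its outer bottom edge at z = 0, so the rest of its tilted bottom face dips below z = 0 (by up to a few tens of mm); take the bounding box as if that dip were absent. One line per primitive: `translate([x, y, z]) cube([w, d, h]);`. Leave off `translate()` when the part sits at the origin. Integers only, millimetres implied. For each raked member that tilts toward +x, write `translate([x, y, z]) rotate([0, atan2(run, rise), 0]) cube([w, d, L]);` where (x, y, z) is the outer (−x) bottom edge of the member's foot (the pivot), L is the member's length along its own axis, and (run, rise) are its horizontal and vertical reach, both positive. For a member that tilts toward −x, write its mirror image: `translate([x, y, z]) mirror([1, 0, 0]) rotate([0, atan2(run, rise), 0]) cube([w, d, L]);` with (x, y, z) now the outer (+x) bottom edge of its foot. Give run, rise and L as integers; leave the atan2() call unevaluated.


translate([240, 0, 700]) cube([93, 887, 83]);
translate([0, 78, 0]) rotate([0, atan2(240, 700), 0]) cube([38, 55, 740]);
translate([573, 78, 0]) mirror([1, 0, 0]) rotate([0, atan2(240, 700), 0]) cube([38, 55, 740]);
translate([0, 754, 0]) rotate([0, atan2(240, 700), 0]) cube([38, 55, 740]);
translate([573, 754, 0]) mirror([1, 0, 0]) rotate([0, atan2(240, 700), 0]) cube([38, 55, 740]);


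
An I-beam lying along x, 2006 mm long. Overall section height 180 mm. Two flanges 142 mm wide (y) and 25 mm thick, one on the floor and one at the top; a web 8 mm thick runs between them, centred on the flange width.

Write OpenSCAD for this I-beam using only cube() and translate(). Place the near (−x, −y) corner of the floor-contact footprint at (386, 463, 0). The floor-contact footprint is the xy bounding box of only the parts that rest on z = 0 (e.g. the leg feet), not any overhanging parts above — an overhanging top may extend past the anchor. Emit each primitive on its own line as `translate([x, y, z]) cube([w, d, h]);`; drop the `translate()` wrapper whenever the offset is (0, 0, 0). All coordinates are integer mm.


translate([386, 463, 0]) cube([2006, 142, 25]);
translate([386, 530, 25]) cube([2006, 8, 130]);
translate([386, 463, 155]) cube([2006, 142, 25]);


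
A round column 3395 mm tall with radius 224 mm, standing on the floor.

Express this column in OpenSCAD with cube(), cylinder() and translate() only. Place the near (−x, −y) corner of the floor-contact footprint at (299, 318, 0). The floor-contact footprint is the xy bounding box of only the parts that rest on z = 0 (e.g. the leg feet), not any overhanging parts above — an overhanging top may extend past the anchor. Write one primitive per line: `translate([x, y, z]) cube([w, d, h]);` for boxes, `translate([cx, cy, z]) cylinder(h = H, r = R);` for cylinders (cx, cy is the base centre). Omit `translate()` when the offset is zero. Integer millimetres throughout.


translate([523, 542, 0]) cylinder(h = 3395, r = 224);


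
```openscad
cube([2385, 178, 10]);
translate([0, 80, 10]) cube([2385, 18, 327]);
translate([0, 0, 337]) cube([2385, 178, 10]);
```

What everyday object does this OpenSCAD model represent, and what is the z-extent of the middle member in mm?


An I-beam. The web height is 327 mm.

Two wide flanges with a thin centred web — an I-beam. Overall 347 mm minus two 10 mm flanges gives a web of 347 − 2·10 = 327 mm.


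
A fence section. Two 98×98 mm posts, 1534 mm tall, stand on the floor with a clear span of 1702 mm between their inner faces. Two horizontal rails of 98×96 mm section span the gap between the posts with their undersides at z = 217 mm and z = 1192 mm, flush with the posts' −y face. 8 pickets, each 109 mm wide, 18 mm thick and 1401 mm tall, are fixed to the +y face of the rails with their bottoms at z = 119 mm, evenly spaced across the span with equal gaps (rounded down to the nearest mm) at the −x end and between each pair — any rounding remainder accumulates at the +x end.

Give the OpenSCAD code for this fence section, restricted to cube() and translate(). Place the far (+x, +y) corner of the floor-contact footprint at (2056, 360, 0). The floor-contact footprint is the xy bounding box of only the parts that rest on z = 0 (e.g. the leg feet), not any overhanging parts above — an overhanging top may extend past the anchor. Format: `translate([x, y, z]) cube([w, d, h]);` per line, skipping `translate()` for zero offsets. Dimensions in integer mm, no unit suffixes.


translate([158, 262, 0]) cube([98, 98, 1534]);
translate([1958, 262, 0]) cube([98, 98, 1534]);
translate([256, 262, 217]) cube([1702, 98, 96]);
translate([256, 262, 1192]) cube([1702, 98, 96]);
translate([348, 360, 119]) cube([109, 18, 1401]);
translate([549, 360, 119]) cube([109, 18, 1401]);
translate([750, 360, 119]) cube([109, 18, 1401]);
translate([951, 360, 119]) cube([109, 18, 1401]);
translate([1152, 360, 119]) cube([109, 18, 1401]);
translate([1353, 360, 119]) cube([109, 18, 1401]);
translate([1554, 360, 119]) cube([109, 18, 1401]);
translate([1755, 360, 119]) cube([109, 18, 1401]);


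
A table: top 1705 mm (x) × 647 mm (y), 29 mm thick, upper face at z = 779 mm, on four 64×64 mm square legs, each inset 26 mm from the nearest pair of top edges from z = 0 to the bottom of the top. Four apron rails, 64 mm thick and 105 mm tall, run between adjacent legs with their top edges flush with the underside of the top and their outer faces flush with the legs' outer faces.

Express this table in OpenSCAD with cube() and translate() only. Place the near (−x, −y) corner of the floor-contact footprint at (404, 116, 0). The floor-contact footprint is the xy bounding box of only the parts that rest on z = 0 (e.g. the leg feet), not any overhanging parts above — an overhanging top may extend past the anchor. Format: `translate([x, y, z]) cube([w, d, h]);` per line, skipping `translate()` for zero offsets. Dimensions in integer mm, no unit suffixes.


translate([378, 90, 750]) cube([1705, 647, 29]);
translate([404, 116, 0]) cube([64, 64, 750]);
translate([1993, 116, 0]) cube([64, 64, 750]);
translate([404, 647, 0]) cube([64, 64, 750]);
translate([1993, 647, 0]) cube([64, 64, 750]);
translate([468, 116, 645]) cube([1525, 64, 105]);
translate([468, 647, 645]) cube([1525, 64, 105]);
translate([404, 180, 645]) cube([64, 467, 105]);
translate([1993, 180, 645]) cube([64, 467, 105]);


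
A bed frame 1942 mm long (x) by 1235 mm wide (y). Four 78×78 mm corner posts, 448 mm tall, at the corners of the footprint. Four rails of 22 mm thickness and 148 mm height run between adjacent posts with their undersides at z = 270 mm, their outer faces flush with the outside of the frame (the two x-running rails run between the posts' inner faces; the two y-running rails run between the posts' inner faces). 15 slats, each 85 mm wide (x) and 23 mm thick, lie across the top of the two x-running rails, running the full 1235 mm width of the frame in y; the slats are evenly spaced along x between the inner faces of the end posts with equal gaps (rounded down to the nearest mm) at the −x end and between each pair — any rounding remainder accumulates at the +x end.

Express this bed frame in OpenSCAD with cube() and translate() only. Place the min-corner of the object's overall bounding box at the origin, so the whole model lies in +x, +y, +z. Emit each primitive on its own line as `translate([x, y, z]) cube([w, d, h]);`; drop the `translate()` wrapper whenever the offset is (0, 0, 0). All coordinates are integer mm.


cube([78, 78, 448]);
translate([0, 1157, 0]) cube([78, 78, 448]);
translate([1864, 0, 0]) cube([78, 78, 448]);
translate([1864, 1157, 0]) cube([78, 78, 448]);
translate([78, 0, 270]) cube([1786, 22, 148]);
translate([78, 1213, 270]) cube([1786, 22, 148]);
translate([0, 78, 270]) cube([22, 1079, 148]);
translate([1920, 78, 270]) cube([22, 1079, 148]);
translate([109, 0, 418]) cube([85, 1235, 23]);
translate([225, 0, 418]) cube([85, 1235, 23]);
translate([341, 0, 418]) cube([85, 1235, 23]);
translate([457, 0, 418]) cube([85, 1235, 23]);
translate([573, 0, 418]) cube([85, 1235, 23]);
translate([689, 0, 418]) cube([85, 1235, 23]);
translate([805, 0, 418]) cube([85, 1235, 23]);
translate([921, 0, 418]) cube([85, 1235, 23]);
translate([1037, 0, 418]) cube([85, 1235, 23]);
translate([1153, 0, 418]) cube([85, 1235, 23]);
translate([1269, 0, 418]) cube([85, 1235, 23]);
translate([1385, 0, 418]) cube([85, 1235, 23]);
translate([1501, 0, 418]) cube([85, 1235, 23]);
translate([1617, 0, 418]) cube([85, 1235, 23]);
translate([1733, 0, 418]) cube([85, 1235, 23]);


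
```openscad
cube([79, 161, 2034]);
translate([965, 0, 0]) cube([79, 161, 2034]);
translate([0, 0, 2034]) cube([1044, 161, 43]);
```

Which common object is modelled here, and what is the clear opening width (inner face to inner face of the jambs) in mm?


A door frame. The clear opening width is 886 mm.

Two 2034 mm tall posts with a header on top — a door frame. The left jamb is 79 mm wide at x = 0; the right jamb starts at x = 965. The clear opening is 965 − 79 = 886 mm.


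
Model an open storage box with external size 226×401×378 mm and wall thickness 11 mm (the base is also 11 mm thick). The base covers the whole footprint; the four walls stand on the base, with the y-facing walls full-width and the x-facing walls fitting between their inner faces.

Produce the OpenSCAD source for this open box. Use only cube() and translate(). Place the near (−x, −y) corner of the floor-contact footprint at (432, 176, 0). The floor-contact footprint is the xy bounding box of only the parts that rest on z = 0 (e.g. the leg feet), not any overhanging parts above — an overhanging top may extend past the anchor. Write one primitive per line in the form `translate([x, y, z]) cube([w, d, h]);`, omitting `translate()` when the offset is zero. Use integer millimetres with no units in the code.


translate([432, 176, 0]) cube([226, 401, 11]);
translate([432, 176, 11]) cube([226, 11, 367]);
translate([432, 566, 11]) cube([226, 11, 367]);
translate([432, 187, 11]) cube([11, 379, 367]);
translate([647, 187, 11]) cube([11, 379, 367]);


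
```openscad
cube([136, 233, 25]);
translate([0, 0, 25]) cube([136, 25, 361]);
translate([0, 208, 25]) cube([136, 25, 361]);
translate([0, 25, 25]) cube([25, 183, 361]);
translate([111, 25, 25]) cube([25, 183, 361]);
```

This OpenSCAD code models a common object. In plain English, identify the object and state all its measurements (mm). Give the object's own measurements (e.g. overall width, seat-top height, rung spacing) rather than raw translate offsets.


An open-topped rectangular box: outside dimensions 136×233×386 mm, with a uniform wall and base thickness of 25 mm. The base is a full 136×233 slab on the floor; four walls sit on top of the base. The front and back walls (the −y and +y sides) span the full width; the two side walls fit between them.


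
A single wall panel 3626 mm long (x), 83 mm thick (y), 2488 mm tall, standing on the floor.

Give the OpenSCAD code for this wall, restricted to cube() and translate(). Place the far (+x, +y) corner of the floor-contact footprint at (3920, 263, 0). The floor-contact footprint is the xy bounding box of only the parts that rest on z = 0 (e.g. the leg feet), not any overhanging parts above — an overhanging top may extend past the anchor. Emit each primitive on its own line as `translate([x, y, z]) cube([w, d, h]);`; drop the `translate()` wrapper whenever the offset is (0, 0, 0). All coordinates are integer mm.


translate([294, 180, 0]) cube([3626, 83, 2488]);


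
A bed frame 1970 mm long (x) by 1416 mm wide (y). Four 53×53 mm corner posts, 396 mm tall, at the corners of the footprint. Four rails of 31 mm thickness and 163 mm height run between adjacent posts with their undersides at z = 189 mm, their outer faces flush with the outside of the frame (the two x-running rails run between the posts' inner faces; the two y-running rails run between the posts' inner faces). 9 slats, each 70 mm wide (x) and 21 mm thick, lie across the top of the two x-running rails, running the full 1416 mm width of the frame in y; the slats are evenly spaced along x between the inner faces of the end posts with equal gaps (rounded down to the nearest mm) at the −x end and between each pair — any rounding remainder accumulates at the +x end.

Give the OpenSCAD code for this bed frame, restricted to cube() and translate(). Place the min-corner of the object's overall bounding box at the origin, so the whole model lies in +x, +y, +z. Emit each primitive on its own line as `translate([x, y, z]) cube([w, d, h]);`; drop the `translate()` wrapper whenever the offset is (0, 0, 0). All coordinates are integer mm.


cube([53, 53, 396]);
translate([0, 1363, 0]) cube([53, 53, 396]);
translate([1917, 0, 0]) cube([53, 53, 396]);
translate([1917, 1363, 0]) cube([53, 53, 396]);
translate([53, 0, 189]) cube([1864, 31, 163]);
translate([53, 1385, 189]) cube([1864, 31, 163]);
translate([0, 53, 189]) cube([31, 1310, 163]);
translate([1939, 53, 189]) cube([31, 1310, 163]);
translate([176, 0, 352]) cube([70, 1416, 21]);
translate([369, 0, 352]) cube([70, 1416, 21]);
translate([562, 0, 352]) cube([70, 1416, 21]);
translate([755, 0, 352]) cube([70, 1416, 21]);
translate([948, 0, 352]) cube([70, 1416, 21]);
translate([1141, 0, 352]) cube([70, 1416, 21]);
translate([1334, 0, 352]) cube([70, 1416, 21]);
translate([1527, 0, 352]) cube([70, 1416, 21]);
translate([1720, 0, 352]) cube([70, 1416, 21]);


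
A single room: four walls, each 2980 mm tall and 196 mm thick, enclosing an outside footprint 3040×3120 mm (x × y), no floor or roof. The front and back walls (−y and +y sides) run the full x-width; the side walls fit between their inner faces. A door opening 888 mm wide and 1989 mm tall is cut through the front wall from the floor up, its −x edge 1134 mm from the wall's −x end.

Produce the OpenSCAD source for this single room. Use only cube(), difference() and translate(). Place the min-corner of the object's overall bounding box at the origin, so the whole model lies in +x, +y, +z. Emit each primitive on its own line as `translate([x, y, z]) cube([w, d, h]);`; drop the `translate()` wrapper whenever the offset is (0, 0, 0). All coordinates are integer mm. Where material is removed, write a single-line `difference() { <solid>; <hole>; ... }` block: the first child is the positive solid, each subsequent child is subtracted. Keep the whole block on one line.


difference() { cube([3040, 196, 2980]); translate([1134, 0, 0]) cube([888, 196, 1989]); }
translate([0, 2924, 0]) cube([3040, 196, 2980]);
translate([0, 196, 0]) cube([196, 2728, 2980]);
translate([2844, 196, 0]) cube([196, 2728, 2980]);


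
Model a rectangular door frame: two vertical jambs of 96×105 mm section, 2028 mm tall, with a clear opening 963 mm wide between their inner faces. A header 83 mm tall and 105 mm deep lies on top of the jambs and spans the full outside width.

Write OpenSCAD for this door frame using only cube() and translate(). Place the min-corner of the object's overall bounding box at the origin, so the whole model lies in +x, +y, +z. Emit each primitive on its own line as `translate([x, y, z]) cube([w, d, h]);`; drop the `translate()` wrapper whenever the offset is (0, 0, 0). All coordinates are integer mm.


cube([96, 105, 2028]);
translate([1059, 0, 0]) cube([96, 105, 2028]);
translate([0, 0, 2028]) cube([1155, 105, 83]);


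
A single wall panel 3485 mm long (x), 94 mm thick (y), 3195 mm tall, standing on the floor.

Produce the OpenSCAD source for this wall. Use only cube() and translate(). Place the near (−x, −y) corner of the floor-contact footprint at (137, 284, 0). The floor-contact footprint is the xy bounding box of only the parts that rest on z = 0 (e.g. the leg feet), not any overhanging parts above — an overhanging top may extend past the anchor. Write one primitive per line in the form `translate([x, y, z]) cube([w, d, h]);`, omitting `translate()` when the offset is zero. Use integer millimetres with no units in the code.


translate([137, 284, 0]) cube([3485, 94, 3195]);


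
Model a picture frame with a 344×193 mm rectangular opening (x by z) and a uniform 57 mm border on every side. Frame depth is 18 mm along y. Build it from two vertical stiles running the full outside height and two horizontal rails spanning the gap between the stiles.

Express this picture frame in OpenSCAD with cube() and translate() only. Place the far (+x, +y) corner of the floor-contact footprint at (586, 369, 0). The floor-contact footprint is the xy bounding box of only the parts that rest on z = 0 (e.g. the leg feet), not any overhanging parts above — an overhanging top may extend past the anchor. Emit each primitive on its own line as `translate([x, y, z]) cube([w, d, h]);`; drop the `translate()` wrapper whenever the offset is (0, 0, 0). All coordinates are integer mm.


translate([128, 351, 0]) cube([57, 18, 307]);
translate([529, 351, 0]) cube([57, 18, 307]);
translate([185, 351, 0]) cube([344, 18, 57]);
translate([185, 351, 250]) cube([344, 18, 57]);


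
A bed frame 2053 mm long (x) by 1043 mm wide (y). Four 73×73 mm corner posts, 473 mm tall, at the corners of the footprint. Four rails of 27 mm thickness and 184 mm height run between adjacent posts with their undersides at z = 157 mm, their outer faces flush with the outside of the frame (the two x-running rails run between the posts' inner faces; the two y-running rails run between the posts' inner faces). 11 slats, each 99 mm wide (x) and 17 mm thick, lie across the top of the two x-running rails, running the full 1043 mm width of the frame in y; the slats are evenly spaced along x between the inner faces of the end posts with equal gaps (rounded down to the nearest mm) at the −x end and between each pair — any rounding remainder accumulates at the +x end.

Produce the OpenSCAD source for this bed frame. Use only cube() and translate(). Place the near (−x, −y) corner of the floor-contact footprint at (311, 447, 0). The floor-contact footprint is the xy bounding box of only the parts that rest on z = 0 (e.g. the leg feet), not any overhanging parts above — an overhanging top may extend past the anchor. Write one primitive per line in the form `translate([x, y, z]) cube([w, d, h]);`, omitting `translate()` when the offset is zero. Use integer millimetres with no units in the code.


// slat z = rail_z + rail_h = 157 + 184 = 341
// slat gap = ⌊(1907 − 11·99) / 12⌋ = 68
translate([311, 447, 0]) cube([73, 73, 473]);
translate([311, 1417, 0]) cube([73, 73, 473]);
translate([2291, 447, 0]) cube([73, 73, 473]);
translate([2291, 1417, 0]) cube([73, 73, 473]);
translate([384, 447, 157]) cube([1907, 27, 184]);
translate([384, 1463, 157]) cube([1907, 27, 184]);
translate([311, 520, 157]) cube([27, 897, 184]);
translate([2337, 520, 157]) cube([27, 897, 184]);
translate([452, 447, 341]) cube([99, 1043, 17]);
translate([619, 447, 341]) cube([99, 1043, 17]);
translate([786, 447, 341]) cube([99, 1043, 17]);
translate([953, 447, 341]) cube([99, 1043, 17]);
translate([1120, 447, 341]) cube([99, 1043, 17]);
translate([1287, 447, 341]) cube([99, 1043, 17]);
translate([1454, 447, 341]) cube([99, 1043, 17]);
translate([1621, 447, 341]) cube([99, 1043, 17]);
translate([1788, 447, 341]) cube([99, 1043, 17]);
translate([1955, 447, 341]) cube([99, 1043, 17]);
translate([2122, 447, 341]) cube([99, 1043, 17]);


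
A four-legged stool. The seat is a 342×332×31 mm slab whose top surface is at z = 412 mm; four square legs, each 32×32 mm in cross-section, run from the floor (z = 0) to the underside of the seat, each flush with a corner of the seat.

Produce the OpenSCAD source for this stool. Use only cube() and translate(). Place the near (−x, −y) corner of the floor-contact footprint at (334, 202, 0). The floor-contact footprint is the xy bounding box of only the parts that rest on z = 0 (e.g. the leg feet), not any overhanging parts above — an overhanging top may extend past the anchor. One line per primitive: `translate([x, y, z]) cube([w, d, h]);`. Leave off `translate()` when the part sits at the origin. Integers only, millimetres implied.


// leg_h = 412 - 31 = 381
translate([334, 202, 381]) cube([342, 332, 31]);
translate([334, 202, 0]) cube([32, 32, 381]);
translate([644, 202, 0]) cube([32, 32, 381]);
translate([334, 502, 0]) cube([32, 32, 381]);
translate([644, 502, 0]) cube([32, 32, 381]);


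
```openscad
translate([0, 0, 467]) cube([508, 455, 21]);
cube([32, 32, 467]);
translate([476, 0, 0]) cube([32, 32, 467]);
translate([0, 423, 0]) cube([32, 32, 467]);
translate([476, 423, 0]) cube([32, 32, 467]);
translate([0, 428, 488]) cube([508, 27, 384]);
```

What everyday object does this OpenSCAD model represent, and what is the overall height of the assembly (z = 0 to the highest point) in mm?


A chair. The overall height is 872 mm.

A slab on four corner posts with a tall panel at the back — a chair. The seat slab sits at z = 467 with thickness 21, and the 384 mm backrest starts at the seat top, so the overall height is 467 + 21 + 384 = 872 mm.


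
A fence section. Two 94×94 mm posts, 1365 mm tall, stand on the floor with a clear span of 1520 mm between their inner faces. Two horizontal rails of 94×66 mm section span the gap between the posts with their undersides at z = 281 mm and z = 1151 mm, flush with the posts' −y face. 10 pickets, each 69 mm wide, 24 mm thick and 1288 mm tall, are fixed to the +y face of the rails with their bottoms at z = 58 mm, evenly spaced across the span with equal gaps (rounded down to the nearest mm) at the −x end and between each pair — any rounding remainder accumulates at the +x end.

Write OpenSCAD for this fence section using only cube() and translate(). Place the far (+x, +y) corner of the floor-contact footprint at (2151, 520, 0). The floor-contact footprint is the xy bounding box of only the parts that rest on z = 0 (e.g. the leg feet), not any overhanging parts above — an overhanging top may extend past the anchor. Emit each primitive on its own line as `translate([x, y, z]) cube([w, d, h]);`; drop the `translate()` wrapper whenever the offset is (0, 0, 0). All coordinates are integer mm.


translate([443, 426, 0]) cube([94, 94, 1365]);
translate([2057, 426, 0]) cube([94, 94, 1365]);
translate([537, 426, 281]) cube([1520, 94, 66]);
translate([537, 426, 1151]) cube([1520, 94, 66]);
translate([612, 520, 58]) cube([69, 24, 1288]);
translate([756, 520, 58]) cube([69, 24, 1288]);
translate([900, 520, 58]) cube([69, 24, 1288]);
translate([1044, 520, 58]) cube([69, 24, 1288]);
translate([1188, 520, 58]) cube([69, 24, 1288]);
translate([1332, 520, 58]) cube([69, 24, 1288]);
translate([1476, 520, 58]) cube([69, 24, 1288]);
translate([1620, 520, 58]) cube([69, 24, 1288]);
translate([1764, 520, 58]) cube([69, 24, 1288]);
translate([1908, 520, 58]) cube([69, 24, 1288]);


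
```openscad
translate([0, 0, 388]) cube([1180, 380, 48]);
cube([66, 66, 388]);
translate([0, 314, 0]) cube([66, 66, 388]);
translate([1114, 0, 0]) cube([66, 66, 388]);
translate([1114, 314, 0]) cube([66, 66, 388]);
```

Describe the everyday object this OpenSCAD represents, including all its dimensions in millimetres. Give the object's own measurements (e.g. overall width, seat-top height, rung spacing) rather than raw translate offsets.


A bench: a 1180×380 mm seat slab, 48 mm thick, top at z = 436 mm, on four 66×66 mm square legs flush with the seat corners and standing on z = 0.


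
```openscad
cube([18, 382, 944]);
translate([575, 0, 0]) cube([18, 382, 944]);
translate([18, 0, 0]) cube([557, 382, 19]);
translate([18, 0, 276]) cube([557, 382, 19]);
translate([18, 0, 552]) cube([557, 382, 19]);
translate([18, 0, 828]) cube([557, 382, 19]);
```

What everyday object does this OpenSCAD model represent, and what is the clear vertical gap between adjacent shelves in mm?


A bookshelf. The clear shelf gap is 257 mm.

Two tall side panels with 4 horizontal boards between them — a bookshelf. The first two shelf undersides are at z = 0 and z = 276; with shelf thickness 19, the clear gap is 276 − 0 − 19 = 257 mm.


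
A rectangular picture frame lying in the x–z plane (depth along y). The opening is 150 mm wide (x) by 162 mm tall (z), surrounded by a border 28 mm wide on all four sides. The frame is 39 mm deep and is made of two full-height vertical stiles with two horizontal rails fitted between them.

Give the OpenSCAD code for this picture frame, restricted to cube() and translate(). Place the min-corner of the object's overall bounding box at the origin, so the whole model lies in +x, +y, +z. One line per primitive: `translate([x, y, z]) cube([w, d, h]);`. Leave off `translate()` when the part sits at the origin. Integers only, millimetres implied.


cube([28, 39, 218]);
translate([178, 0, 0]) cube([28, 39, 218]);
translate([28, 0, 0]) cube([150, 39, 28]);
translate([28, 0, 190]) cube([150, 39, 28]);


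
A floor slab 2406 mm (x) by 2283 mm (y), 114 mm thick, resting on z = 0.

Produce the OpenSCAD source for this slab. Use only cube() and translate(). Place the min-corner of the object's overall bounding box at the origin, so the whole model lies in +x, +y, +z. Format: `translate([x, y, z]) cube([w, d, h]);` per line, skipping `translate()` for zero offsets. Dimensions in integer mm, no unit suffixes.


cube([2406, 2283, 114]);


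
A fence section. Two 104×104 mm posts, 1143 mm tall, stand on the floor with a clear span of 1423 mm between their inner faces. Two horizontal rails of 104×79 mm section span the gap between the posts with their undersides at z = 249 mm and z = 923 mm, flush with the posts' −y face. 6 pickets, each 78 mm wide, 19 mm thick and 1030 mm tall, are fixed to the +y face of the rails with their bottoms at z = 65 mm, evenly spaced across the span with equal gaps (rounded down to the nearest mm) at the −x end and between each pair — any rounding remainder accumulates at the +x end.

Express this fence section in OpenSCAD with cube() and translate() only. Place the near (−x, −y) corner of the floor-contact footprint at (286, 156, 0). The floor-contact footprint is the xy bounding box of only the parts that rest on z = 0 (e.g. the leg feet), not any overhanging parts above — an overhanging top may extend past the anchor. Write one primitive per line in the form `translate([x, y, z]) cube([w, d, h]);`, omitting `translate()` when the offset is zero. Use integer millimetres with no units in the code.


translate([286, 156, 0]) cube([104, 104, 1143]);
translate([1813, 156, 0]) cube([104, 104, 1143]);
translate([390, 156, 249]) cube([1423, 104, 79]);
translate([390, 156, 923]) cube([1423, 104, 79]);
translate([526, 260, 65]) cube([78, 19, 1030]);
translate([740, 260, 65]) cube([78, 19, 1030]);
translate([954, 260, 65]) cube([78, 19, 1030]);
translate([1168, 260, 65]) cube([78, 19, 1030]);
translate([1382, 260, 65]) cube([78, 19, 1030]);
translate([1596, 260, 65]) cube([78, 19, 1030]);


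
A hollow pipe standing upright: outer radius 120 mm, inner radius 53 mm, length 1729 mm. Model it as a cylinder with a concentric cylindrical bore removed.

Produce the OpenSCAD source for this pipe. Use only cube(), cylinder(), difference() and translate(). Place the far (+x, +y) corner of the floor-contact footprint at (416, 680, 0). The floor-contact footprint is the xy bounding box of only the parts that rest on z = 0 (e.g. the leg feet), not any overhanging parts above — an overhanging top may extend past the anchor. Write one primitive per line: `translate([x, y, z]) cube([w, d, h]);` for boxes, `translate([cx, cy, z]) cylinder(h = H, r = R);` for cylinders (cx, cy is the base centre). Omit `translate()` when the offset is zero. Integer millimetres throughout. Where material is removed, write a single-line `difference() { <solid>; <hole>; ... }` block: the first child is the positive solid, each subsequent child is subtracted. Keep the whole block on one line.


difference() { translate([296, 560, 0]) cylinder(h = 1729, r = 120); translate([296, 560, 0]) cylinder(h = 1729, r = 53); }


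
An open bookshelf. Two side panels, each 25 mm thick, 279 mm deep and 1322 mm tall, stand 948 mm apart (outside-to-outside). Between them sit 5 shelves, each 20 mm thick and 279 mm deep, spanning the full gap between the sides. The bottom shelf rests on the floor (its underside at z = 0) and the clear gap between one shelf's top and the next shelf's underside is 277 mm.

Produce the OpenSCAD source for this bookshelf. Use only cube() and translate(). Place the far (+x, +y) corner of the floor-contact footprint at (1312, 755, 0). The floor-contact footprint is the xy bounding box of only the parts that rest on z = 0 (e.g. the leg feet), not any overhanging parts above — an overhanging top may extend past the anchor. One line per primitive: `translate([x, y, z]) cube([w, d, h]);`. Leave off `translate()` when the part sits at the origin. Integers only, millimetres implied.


translate([364, 476, 0]) cube([25, 279, 1322]);
translate([1287, 476, 0]) cube([25, 279, 1322]);
translate([389, 476, 0]) cube([898, 279, 20]);
translate([389, 476, 297]) cube([898, 279, 20]);
translate([389, 476, 594]) cube([898, 279, 20]);
translate([389, 476, 891]) cube([898, 279, 20]);
translate([389, 476, 1188]) cube([898, 279, 20]);
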